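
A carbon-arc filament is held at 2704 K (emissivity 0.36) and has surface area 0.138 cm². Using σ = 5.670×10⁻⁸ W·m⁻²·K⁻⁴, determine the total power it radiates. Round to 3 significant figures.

Area A = 0.138 cm² = 1.38×10⁻⁵ m².
P = εσAT⁴ = 0.36 × 5.670×10⁻⁸ × 1.38×10⁻⁵ × (2704)⁴ = 15.1 W.

P ≈ 15.1 W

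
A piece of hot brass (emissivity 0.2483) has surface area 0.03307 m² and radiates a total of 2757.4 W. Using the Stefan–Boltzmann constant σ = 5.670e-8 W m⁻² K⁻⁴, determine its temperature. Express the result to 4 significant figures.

Area A = 0.03307 m².
P = εσAT⁴ ⇒ T = (P/(εσA))^(1/4) = (2757.4/(0.2483×5.670×10⁻⁸×0.03307))^(1/4) = 1560 K.

T ≈ 1560 K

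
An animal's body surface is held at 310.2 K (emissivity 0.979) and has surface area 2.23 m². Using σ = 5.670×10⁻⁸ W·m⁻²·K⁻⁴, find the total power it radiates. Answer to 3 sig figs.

Area A = 2.23 m².
P = εσAT⁴ = 0.979 × 5.670×10⁻⁸ × 2.23 × (310.2)⁴ = 1.15×10³ W.

P ≈ 1.15×10³ W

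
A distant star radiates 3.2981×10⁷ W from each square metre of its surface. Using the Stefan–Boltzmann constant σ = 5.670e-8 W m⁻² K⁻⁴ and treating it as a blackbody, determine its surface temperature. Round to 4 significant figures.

I = σT⁴, so T = (I/σ)^(1/4) = (3.2981×10⁷/(5.670×10⁻⁸))^(1/4) = 4911 K.

T ≈ 4911 K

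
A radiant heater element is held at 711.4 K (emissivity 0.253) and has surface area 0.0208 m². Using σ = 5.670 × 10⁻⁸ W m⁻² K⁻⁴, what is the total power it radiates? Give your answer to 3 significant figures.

P ≈ 76.4 W

Area A = 0.0208 m².
P = εσAT⁴ = 0.253 × 5.670×10⁻⁸ × 0.0208 × (711.4)⁴ = 76.4 W.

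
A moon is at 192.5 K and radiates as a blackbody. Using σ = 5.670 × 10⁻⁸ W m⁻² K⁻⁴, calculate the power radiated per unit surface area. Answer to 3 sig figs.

I ≈ 77.9 W/m²

Stefan–Boltzmann: I = σT⁴ = 5.670×10⁻⁸ × (192.5)⁴ = 77.9 W/m².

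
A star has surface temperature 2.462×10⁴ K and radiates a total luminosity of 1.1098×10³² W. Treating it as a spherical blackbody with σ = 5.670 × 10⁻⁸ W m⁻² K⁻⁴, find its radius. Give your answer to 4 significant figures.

R ≈ 2.059×10¹⁰ m

L = 4πR²σT⁴ ⇒ R = √(L/(4πσT⁴)).
σT⁴ = 2.08322×10¹⁰ W/m², so R = √(1.1098×10³²/(4π×2.08322×10¹⁰)) = 2.059×10¹⁰ m.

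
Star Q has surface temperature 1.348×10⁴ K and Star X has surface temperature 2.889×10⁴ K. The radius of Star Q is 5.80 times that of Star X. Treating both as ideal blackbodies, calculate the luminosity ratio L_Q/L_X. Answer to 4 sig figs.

L ∝ R²T⁴, so L_Q/L_X = (R_Q/R_X)²(T_Q/T_X)⁴ = (5.80)² × (1.348×10⁴/2.889×10⁴)⁴ = 33.64 × 0.0473990 = 1.595.

L_Q/L_X ≈ 1.595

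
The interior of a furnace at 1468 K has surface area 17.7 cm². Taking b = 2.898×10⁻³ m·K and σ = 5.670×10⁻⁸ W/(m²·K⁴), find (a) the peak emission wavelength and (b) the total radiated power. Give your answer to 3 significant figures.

λ_max ≈ 1.97×10³ nm; P ≈ 466 W

(a) λ_max = b/T = 2.898×10⁻³/1468 = 1.974×10⁻⁶ m = 1.97×10³ nm.
Area A = 17.7 cm² = 1.77×10⁻³ m².
(b) P = σAT⁴ = 5.670×10⁻⁸×1.77×10⁻³×(1468)⁴ = 466 W.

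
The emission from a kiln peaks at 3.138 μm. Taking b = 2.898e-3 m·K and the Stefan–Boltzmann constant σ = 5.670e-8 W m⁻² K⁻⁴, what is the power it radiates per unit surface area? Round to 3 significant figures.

I ≈ 4.12×10⁴ W/m²

Wien's law: T = b/λ_max = 2.898×10⁻³/3.138×10⁻⁶ = 923.518 K.
Then I = σT⁴ = 5.670×10⁻⁸×(923.518)⁴ = 4.12×10⁴ W/m².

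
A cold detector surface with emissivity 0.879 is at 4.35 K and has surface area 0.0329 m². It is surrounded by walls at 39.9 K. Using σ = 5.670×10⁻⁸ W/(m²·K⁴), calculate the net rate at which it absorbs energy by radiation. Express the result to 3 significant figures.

Area A = 0.0329 m².
Net radiated power P_net = εσA(T⁴ − T₀⁴) = 0.879×5.670×10⁻⁸×0.0329×(4.35⁴ − 39.9⁴).
T⁴ − T₀⁴ = 358.061 − 2.53450×10⁶ = -2.53414×10⁶ K⁴, so P_net = -4.16×10⁻³ W — negative, meaning a net gain of 4.16×10⁻³ W.

Net gain ≈ 4.16×10⁻³ W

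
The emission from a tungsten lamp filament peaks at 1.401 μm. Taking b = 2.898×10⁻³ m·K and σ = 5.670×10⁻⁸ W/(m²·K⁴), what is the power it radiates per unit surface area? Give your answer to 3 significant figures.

I ≈ 1.04×10⁶ W/m²

Wien's law: T = b/λ_max = 2.898×10⁻³/1.401×10⁻⁶ = 2068.52 K.
Then I = σT⁴ = 5.670×10⁻⁸×(2068.52)⁴ = 1.04×10⁶ W/m².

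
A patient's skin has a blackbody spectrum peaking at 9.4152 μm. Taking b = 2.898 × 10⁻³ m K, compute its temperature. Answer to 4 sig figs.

Wien's law gives T = b/λ_max = (2.898×10⁻³ m·K)/(9.4152×10⁻⁶ m) = 307.8 K.

T ≈ 307.8 K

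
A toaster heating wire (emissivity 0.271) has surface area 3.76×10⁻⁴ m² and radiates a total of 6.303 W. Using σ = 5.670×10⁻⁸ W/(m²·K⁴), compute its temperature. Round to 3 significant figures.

Area A = 3.76×10⁻⁴ m².
P = εσAT⁴ ⇒ T = (P/(εσA))^(1/4) = (6.303/(0.271×5.670×10⁻⁸×3.76×10⁻⁴))^(1/4) = 1.02×10³ K.

T ≈ 1.02×10³ K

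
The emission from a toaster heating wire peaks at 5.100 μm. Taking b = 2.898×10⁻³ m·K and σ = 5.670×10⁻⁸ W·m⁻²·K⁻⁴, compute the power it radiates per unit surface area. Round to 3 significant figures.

Wien's law: T = b/λ_max = 2.898×10⁻³/5.100×10⁻⁶ = 568.235 K.
Then I = σT⁴ = 5.670×10⁻⁸×(568.235)⁴ = 5.91×10³ W/m².

I ≈ 5.91×10³ W/m²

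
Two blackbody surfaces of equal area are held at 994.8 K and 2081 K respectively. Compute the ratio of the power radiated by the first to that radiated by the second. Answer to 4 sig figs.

P₁/P₂ ≈ 0.05222

With equal areas, P₁/P₂ = (T₁/T₂)⁴ = (994.8/2081)⁴ = 0.05222.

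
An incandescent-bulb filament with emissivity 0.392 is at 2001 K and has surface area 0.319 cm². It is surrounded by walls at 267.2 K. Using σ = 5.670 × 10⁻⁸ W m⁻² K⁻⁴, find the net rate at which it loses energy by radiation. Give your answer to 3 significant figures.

Area A = 0.319 cm² = 3.19×10⁻⁵ m².
Net radiated power P_net = εσA(T⁴ − T₀⁴) = 0.392×5.670×10⁻⁸×3.19×10⁻⁵×(2001⁴ − 267.2⁴).
T⁴ − T₀⁴ = 1.60320×10¹³ − 5.09737×10⁹ = 1.60269×10¹³ K⁴, so P_net = 11.4 W.

Net loss ≈ 11.4 W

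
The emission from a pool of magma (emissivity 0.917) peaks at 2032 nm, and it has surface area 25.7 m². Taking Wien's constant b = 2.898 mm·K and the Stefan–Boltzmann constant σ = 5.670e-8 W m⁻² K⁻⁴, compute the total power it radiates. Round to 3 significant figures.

P ≈ 5.53×10⁶ W

Wien's law: T = b/λ_max = 2.898×10⁻³/2.032×10⁻⁶ = 1426.18 K.
Area A = 25.7 m².
Then P = εσAT⁴ = 0.917×5.670×10⁻⁸×25.7×(1426.18)⁴ = 5.53×10⁶ W.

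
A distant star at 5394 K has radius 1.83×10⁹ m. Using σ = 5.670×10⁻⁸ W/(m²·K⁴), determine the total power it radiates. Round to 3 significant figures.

Surface area A = 4πR² = 4π(1.83×10⁹ m)² = 4.20835×10¹⁹ m².
P = σAT⁴ = 5.670×10⁻⁸ × 4.20835×10¹⁹ × (5394)⁴ = 2.02×10²⁷ W.

P ≈ 2.02×10²⁷ W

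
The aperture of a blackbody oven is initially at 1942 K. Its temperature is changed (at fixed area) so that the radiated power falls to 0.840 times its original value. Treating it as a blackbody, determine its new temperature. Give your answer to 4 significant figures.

T₂ ≈ 1859 K

P ∝ T⁴, so T₂/T₁ = (P₂/P₁)^(1/4) = (0.840)^(1/4) = 0.957348.
T₂ = 1942 × 0.957348 = 1859 K.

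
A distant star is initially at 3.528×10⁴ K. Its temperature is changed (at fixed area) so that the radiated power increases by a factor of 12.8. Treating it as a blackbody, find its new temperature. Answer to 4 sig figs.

P ∝ T⁴, so T₂/T₁ = (P₂/P₁)^(1/4) = (12.8)^(1/4) = 1.89148.
T₂ = 3.528×10⁴ × 1.89148 = 6.673×10⁴ K.

T₂ ≈ 6.673×10⁴ K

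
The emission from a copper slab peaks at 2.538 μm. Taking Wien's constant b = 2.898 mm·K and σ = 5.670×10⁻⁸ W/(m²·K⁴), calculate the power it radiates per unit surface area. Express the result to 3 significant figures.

Wien's law: T = b/λ_max = 2.898×10⁻³/2.538×10⁻⁶ = 1141.84 K.
Then I = σT⁴ = 5.670×10⁻⁸×(1141.84)⁴ = 9.64×10⁴ W/m².

I ≈ 9.64×10⁴ W/m²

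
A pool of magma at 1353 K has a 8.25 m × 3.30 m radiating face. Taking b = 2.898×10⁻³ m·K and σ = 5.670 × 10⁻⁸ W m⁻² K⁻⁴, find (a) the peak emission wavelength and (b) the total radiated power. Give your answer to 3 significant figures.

(a) λ_max = b/T = 2.898×10⁻³/1353 = 2.142×10⁻⁶ m = 2.14 μm.
Area A = 8.25 × 3.30 = 27.225 m².
(b) P = σAT⁴ = 5.670×10⁻⁸×27.225×(1353)⁴ = 5.17×10⁶ W.

λ_max ≈ 2.14 μm; P ≈ 5.17×10⁶ W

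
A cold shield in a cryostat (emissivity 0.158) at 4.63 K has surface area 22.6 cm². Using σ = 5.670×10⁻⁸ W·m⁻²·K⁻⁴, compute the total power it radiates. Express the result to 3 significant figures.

Area A = 22.6 cm² = 2.26×10⁻³ m².
P = εσAT⁴ = 0.158 × 5.670×10⁻⁸ × 2.26×10⁻³ × (4.63)⁴ = 9.30×10⁻⁹ W.

P ≈ 9.30×10⁻⁹ W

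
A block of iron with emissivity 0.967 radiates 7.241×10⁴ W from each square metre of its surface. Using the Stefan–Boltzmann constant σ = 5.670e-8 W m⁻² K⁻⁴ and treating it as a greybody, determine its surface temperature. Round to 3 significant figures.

I = εσT⁴, so T = (I/εσ)^(1/4) = (7.241×10⁴/(0.967×5.670×10⁻⁸))^(1/4) = 1.07×10³ K.

T ≈ 1.07×10³ K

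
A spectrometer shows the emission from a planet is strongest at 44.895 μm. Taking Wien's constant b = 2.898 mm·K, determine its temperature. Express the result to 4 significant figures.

T ≈ 64.55 K

Wien's law gives T = b/λ_max = (2.898×10⁻³ m·K)/(4.4895×10⁻⁵ m) = 64.55 K.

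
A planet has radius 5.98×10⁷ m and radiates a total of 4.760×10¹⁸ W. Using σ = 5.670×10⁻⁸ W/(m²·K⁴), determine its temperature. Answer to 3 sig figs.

Surface area A = 4πR² = 4π(5.98×10⁷ m)² = 4.49378×10¹⁶ m².
P = σAT⁴ ⇒ T = (P/(σA))^(1/4) = (4.760×10¹⁸/(5.670×10⁻⁸×4.49378×10¹⁶))^(1/4) = 208 K.

T ≈ 208 K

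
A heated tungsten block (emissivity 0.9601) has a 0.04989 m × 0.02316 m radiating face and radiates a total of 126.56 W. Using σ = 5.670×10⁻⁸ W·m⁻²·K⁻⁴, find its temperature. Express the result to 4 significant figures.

T ≈ 1191 K

Area A = 0.04989 × 0.02316 = 1.15545×10⁻³ m².
P = εσAT⁴ ⇒ T = (P/(εσA))^(1/4) = (126.56/(0.9601×5.670×10⁻⁸×1.15545×10⁻³))^(1/4) = 1191 K.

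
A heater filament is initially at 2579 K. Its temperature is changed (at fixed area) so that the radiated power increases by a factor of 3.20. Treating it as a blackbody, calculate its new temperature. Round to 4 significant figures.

T₂ ≈ 3449 K

P ∝ T⁴, so T₂/T₁ = (P₂/P₁)^(1/4) = (3.20)^(1/4) = 1.33748.
T₂ = 2579 × 1.33748 = 3449 K.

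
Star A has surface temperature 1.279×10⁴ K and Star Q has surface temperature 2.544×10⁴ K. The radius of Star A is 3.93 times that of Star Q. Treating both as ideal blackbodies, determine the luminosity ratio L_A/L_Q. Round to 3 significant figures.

L ∝ R²T⁴, so L_A/L_Q = (R_A/R_Q)²(T_A/T_Q)⁴ = (3.93)² × (1.279×10⁴/2.544×10⁴)⁴ = 15.4449 × 0.0638872 = 0.987.

L_A/L_Q ≈ 0.987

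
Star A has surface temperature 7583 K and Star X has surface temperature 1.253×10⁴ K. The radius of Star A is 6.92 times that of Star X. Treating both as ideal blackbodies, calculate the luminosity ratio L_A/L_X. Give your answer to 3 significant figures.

L_A/L_X ≈ 6.42

L ∝ R²T⁴, so L_A/L_X = (R_A/R_X)²(T_A/T_X)⁴ = (6.92)² × (7583/1.253×10⁴)⁴ = 47.8864 × 0.134141 = 6.42.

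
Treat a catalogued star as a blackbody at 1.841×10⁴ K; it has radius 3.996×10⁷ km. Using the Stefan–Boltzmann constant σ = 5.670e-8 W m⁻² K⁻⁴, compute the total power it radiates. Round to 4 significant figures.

P ≈ 1.307×10³² W

Surface area A = 4πR² = 4π(3.996×10¹⁰ m)² = 2.00660×10²² m².
P = σAT⁴ = 5.670×10⁻⁸ × 2.00660×10²² × (1.841×10⁴)⁴ = 1.307×10³² W.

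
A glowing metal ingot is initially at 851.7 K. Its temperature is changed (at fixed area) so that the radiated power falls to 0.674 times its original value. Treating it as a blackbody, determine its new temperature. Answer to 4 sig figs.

T₂ ≈ 771.7 K

P ∝ T⁴, so T₂/T₁ = (P₂/P₁)^(1/4) = (0.674)^(1/4) = 0.906077.
T₂ = 851.7 × 0.906077 = 771.7 K.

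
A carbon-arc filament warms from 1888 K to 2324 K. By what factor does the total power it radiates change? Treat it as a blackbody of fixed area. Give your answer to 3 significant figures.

P ∝ T⁴, so P₂/P₁ = (T₂/T₁)⁴ = (2324/1888)⁴ = (1.23093)⁴ = 2.30.

P₂/P₁ ≈ 2.30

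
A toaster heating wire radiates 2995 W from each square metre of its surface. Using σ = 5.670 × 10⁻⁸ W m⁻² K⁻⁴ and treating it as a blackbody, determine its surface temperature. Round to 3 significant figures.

I = σT⁴, so T = (I/σ)^(1/4) = (2995/(5.670×10⁻⁸))^(1/4) = 479 K.

T ≈ 479 K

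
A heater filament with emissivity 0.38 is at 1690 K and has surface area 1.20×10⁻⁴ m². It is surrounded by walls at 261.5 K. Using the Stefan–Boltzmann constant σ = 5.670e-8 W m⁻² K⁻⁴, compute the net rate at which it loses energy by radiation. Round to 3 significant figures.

Area A = 1.20×10⁻⁴ m².
Net radiated power P_net = εσA(T⁴ − T₀⁴) = 0.38×5.670×10⁻⁸×1.20×10⁻⁴×(1690⁴ − 261.5⁴).
T⁴ − T₀⁴ = 8.15731×10¹² − 4.67613×10⁹ = 8.15263×10¹² K⁴, so P_net = 21.1 W.

Net loss ≈ 21.1 W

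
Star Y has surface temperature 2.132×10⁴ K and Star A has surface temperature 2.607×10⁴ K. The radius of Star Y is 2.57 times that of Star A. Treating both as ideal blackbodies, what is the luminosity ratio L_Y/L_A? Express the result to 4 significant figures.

L ∝ R²T⁴, so L_Y/L_A = (R_Y/R_A)²(T_Y/T_A)⁴ = (2.57)² × (2.132×10⁴/2.607×10⁴)⁴ = 6.6049 × 0.447285 = 2.954.

L_Y/L_A ≈ 2.954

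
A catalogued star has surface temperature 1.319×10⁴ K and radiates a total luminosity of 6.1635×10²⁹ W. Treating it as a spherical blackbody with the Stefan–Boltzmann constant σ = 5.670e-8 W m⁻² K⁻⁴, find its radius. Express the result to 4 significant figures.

R ≈ 5.346×10⁹ m

L = 4πR²σT⁴ ⇒ R = √(L/(4πσT⁴)).
σT⁴ = 1.71618×10⁹ W/m², so R = √(6.1635×10²⁹/(4π×1.71618×10⁹)) = 5.346×10⁹ m.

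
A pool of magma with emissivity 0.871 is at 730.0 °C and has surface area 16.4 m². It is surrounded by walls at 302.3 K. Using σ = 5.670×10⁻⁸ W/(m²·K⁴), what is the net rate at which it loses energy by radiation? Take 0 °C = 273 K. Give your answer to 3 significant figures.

T = 730.0 °C + 273 = 1003.0 K.
Area A = 16.4 m².
Net radiated power P_net = εσA(T⁴ − T₀⁴) = 0.871×5.670×10⁻⁸×16.4×(1003.0⁴ − 302.3⁴).
T⁴ − T₀⁴ = 1.01205×10¹² − 8.35127×10⁹ = 1.00370×10¹² K⁴, so P_net = 8.13×10⁵ W.

Net loss ≈ 8.13×10⁵ W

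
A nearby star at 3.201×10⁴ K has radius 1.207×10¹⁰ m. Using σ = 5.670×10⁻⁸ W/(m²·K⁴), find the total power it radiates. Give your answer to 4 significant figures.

P ≈ 1.090×10³² W

Surface area A = 4πR² = 4π(1.207×10¹⁰ m)² = 1.83073×10²¹ m².
P = σAT⁴ = 5.670×10⁻⁸ × 1.83073×10²¹ × (3.201×10⁴)⁴ = 1.090×10³² W.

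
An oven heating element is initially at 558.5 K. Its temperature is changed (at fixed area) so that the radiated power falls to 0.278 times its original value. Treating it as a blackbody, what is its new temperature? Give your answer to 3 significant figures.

T₂ ≈ 406 K

P ∝ T⁴, so T₂/T₁ = (P₂/P₁)^(1/4) = (0.278)^(1/4) = 0.726125.
T₂ = 558.5 × 0.726125 = 406 K.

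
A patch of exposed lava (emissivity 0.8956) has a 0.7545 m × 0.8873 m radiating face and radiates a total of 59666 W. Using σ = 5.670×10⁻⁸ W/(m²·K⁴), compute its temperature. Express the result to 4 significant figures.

T ≈ 1151 K

Area A = 0.7545 × 0.8873 = 0.669468 m².
P = εσAT⁴ ⇒ T = (P/(εσA))^(1/4) = (59666/(0.8956×5.670×10⁻⁸×0.669468))^(1/4) = 1151 K.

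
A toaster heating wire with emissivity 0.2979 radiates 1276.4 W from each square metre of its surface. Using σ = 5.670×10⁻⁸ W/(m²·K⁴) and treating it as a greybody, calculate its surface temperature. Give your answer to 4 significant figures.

T ≈ 524.3 K

I = εσT⁴, so T = (I/εσ)^(1/4) = (1276.4/(0.2979×5.670×10⁻⁸))^(1/4) = 524.3 K.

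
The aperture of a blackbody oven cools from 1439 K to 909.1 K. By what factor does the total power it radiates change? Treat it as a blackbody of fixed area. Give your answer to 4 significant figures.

P ∝ T⁴, so P₂/P₁ = (T₂/T₁)⁴ = (909.1/1439)⁴ = (0.631758)⁴ = 0.1593.

P₂/P₁ ≈ 0.1593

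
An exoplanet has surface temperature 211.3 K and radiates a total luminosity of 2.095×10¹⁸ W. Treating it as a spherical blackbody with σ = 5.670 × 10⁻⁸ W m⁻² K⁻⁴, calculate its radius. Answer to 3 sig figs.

L = 4πR²σT⁴ ⇒ R = √(L/(4πσT⁴)).
σT⁴ = 113.027 W/m², so R = √(2.095×10¹⁸/(4π×113.027)) = 3.84×10⁷ m.

R ≈ 3.84×10⁷ m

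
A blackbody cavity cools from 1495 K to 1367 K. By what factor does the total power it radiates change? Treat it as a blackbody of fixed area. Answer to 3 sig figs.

P₂/P₁ ≈ 0.699

P ∝ T⁴, so P₂/P₁ = (T₂/T₁)⁴ = (1367/1495)⁴ = (0.914381)⁴ = 0.699.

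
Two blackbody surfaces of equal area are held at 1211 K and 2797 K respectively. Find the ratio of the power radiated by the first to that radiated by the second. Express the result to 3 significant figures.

With equal areas, P₁/P₂ = (T₁/T₂)⁴ = (1211/2797)⁴ = 0.0351.

P₁/P₂ ≈ 0.0351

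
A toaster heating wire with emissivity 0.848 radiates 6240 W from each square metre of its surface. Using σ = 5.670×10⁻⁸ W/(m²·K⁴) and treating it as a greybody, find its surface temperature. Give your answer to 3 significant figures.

T ≈ 600 K

I = εσT⁴, so T = (I/εσ)^(1/4) = (6240/(0.848×5.670×10⁻⁸))^(1/4) = 600 K.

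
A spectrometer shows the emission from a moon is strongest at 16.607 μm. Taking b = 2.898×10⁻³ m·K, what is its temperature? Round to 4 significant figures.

T ≈ 174.5 K

Wien's law gives T = b/λ_max = (2.898×10⁻³ m·K)/(1.6607×10⁻⁵ m) = 174.5 K.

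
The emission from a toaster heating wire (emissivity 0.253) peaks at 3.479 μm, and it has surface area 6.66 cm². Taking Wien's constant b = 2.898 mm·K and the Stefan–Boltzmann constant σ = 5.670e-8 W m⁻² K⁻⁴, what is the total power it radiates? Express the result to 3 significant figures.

Wien's law: T = b/λ_max = 2.898×10⁻³/3.479×10⁻⁶ = 832.998 K.
Area A = 6.66 cm² = 6.66×10⁻⁴ m².
Then P = εσAT⁴ = 0.253×5.670×10⁻⁸×6.66×10⁻⁴×(832.998)⁴ = 4.60 W.

P ≈ 4.60 W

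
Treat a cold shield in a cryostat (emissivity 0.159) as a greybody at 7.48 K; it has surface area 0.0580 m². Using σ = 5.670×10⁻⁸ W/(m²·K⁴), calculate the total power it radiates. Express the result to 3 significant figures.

P ≈ 1.64×10⁻⁶ W

Area A = 0.0580 m².
P = εσAT⁴ = 0.159 × 5.670×10⁻⁸ × 0.0580 × (7.48)⁴ = 1.64×10⁻⁶ W.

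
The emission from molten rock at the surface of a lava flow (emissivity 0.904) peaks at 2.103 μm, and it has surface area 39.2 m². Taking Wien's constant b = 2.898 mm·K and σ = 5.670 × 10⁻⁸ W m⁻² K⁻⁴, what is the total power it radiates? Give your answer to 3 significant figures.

Wien's law: T = b/λ_max = 2.898×10⁻³/2.103×10⁻⁶ = 1378.03 K.
Area A = 39.2 m².
Then P = εσAT⁴ = 0.904×5.670×10⁻⁸×39.2×(1378.03)⁴ = 7.25×10⁶ W.

P ≈ 7.25×10⁶ W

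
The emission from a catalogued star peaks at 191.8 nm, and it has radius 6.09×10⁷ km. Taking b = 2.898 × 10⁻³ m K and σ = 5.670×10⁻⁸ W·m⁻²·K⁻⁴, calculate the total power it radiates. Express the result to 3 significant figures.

P ≈ 1.38×10³² W

Wien's law: T = b/λ_max = 2.898×10⁻³/1.918×10⁻⁷ = 15109.5 K.
Surface area A = 4πR² = 4π(6.09×10¹⁰ m)² = 4.66063×10²² m².
Then P = σAT⁴ = 5.670×10⁻⁸×4.66063×10²²×(15109.5)⁴ = 1.38×10³² W.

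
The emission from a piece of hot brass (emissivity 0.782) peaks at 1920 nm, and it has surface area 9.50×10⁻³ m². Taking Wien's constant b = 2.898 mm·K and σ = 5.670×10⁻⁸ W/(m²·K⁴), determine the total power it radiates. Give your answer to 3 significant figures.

Wien's law: T = b/λ_max = 2.898×10⁻³/1.920×10⁻⁶ = 1509.37 K.
Area A = 9.50×10⁻³ m².
Then P = εσAT⁴ = 0.782×5.670×10⁻⁸×9.50×10⁻³×(1509.37)⁴ = 2.19×10³ W.

P ≈ 2.19×10³ W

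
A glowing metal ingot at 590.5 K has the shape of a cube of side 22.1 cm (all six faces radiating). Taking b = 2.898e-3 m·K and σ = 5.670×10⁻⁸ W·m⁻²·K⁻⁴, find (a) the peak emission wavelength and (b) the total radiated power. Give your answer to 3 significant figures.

λ_max ≈ 4.91 μm; P ≈ 2.02×10³ W

(a) λ_max = b/T = 2.898×10⁻³/590.5 = 4.908×10⁻⁶ m = 4.91 μm.
Area A = 6s² = 6×(0.221 m)² = 0.293046 m².
(b) P = σAT⁴ = 5.670×10⁻⁸×0.293046×(590.5)⁴ = 2.02×10³ W.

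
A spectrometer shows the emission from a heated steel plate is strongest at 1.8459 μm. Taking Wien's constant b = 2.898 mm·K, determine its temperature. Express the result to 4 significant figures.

T ≈ 1570 K

Wien's law gives T = b/λ_max = (2.898×10⁻³ m·K)/(1.8459×10⁻⁶ m) = 1570 K.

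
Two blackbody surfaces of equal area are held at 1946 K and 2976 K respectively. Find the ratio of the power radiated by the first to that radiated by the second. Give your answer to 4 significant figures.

P₁/P₂ ≈ 0.1828

With equal areas, P₁/P₂ = (T₁/T₂)⁴ = (1946/2976)⁴ = 0.1828.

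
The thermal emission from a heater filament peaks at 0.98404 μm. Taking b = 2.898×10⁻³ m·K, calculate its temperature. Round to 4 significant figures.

Wien's law gives T = b/λ_max = (2.898×10⁻³ m·K)/(9.8404×10⁻⁷ m) = 2945 K.

T ≈ 2945 K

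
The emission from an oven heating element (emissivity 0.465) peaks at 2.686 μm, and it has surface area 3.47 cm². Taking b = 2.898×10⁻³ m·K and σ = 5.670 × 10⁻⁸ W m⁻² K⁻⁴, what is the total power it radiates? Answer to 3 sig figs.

P ≈ 12.4 W

Wien's law: T = b/λ_max = 2.898×10⁻³/2.686×10⁻⁶ = 1078.93 K.
Area A = 3.47 cm² = 3.47×10⁻⁴ m².
Then P = εσAT⁴ = 0.465×5.670×10⁻⁸×3.47×10⁻⁴×(1078.93)⁴ = 12.4 W.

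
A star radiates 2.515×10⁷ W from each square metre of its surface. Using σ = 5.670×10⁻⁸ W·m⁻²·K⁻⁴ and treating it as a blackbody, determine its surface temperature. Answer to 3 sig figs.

I = σT⁴, so T = (I/σ)^(1/4) = (2.515×10⁷/(5.670×10⁻⁸))^(1/4) = 4.59×10³ K.

T ≈ 4.59×10³ K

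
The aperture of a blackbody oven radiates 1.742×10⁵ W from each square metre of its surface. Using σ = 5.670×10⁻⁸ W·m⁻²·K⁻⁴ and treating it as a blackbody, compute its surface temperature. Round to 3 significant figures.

T ≈ 1.32×10³ K

I = σT⁴, so T = (I/σ)^(1/4) = (1.742×10⁵/(5.670×10⁻⁸))^(1/4) = 1.32×10³ K.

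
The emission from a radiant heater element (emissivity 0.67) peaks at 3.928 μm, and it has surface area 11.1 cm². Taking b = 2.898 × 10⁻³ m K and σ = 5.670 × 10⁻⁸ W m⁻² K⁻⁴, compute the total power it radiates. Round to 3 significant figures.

Wien's law: T = b/λ_max = 2.898×10⁻³/3.928×10⁻⁶ = 737.780 K.
Area A = 11.1 cm² = 1.11×10⁻³ m².
Then P = εσAT⁴ = 0.67×5.670×10⁻⁸×1.11×10⁻³×(737.780)⁴ = 12.5 W.

P ≈ 12.5 W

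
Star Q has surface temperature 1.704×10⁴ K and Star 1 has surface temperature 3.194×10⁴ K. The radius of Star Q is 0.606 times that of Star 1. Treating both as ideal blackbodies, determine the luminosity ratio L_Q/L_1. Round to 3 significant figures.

L_Q/L_1 ≈ 0.0297

L ∝ R²T⁴, so L_Q/L_1 = (R_Q/R_1)²(T_Q/T_1)⁴ = (0.606)² × (1.704×10⁴/3.194×10⁴)⁴ = 0.367236 × 0.0810100 = 0.0297.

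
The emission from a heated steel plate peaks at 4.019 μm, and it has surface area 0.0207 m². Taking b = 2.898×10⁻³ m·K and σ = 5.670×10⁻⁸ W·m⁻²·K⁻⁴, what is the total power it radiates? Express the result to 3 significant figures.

Wien's law: T = b/λ_max = 2.898×10⁻³/4.019×10⁻⁶ = 721.075 K.
Area A = 0.0207 m².
Then P = σAT⁴ = 5.670×10⁻⁸×0.0207×(721.075)⁴ = 317 W.

P ≈ 317 W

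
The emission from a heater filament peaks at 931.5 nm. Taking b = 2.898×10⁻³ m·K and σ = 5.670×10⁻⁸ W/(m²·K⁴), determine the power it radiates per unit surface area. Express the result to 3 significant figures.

I ≈ 5.31×10⁶ W/m²

Wien's law: T = b/λ_max = 2.898×10⁻³/9.315×10⁻⁷ = 3111.11 K.
Then I = σT⁴ = 5.670×10⁻⁸×(3111.11)⁴ = 5.31×10⁶ W/m².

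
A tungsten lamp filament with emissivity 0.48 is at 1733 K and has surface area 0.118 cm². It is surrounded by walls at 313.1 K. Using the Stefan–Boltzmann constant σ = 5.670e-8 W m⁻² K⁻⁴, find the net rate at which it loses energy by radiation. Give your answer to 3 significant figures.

Net loss ≈ 2.89 W

Area A = 0.118 cm² = 1.18×10⁻⁵ m².
Net radiated power P_net = εσA(T⁴ − T₀⁴) = 0.48×5.670×10⁻⁸×1.18×10⁻⁵×(1733⁴ − 313.1⁴).
T⁴ − T₀⁴ = 9.01974×10¹² − 9.61020×10⁹ = 9.01013×10¹² K⁴, so P_net = 2.89 W.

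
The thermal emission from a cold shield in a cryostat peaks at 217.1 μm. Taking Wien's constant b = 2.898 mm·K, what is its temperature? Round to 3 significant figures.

T ≈ 13.3 K

Wien's law gives T = b/λ_max = (2.898×10⁻³ m·K)/(2.171×10⁻⁴ m) = 13.3 K.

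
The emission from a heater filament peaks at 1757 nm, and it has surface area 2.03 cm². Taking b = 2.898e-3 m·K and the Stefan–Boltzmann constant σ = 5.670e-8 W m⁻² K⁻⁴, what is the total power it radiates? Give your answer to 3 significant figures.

Wien's law: T = b/λ_max = 2.898×10⁻³/1.757×10⁻⁶ = 1649.40 K.
Area A = 2.03 cm² = 2.03×10⁻⁴ m².
Then P = σAT⁴ = 5.670×10⁻⁸×2.03×10⁻⁴×(1649.40)⁴ = 85.2 W.

P ≈ 85.2 W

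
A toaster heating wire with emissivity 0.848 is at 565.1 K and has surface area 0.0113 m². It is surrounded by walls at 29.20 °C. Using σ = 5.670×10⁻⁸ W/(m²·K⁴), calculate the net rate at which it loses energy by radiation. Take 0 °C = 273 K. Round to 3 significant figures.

Net loss ≈ 50.9 W

Surroundings: T = 29.20 °C + 273 = 302.20 K.
Area A = 0.0113 m².
Net radiated power P_net = εσA(T⁴ − T₀⁴) = 0.848×5.670×10⁻⁸×0.0113×(565.1⁴ − 302.20⁴).
T⁴ − T₀⁴ = 1.01977×10¹¹ − 8.34023×10⁹ = 9.36368×10¹⁰ K⁴, so P_net = 50.9 W.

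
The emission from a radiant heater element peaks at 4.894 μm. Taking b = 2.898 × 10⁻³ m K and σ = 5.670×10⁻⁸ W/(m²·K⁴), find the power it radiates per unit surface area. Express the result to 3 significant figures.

I ≈ 6.97×10³ W/m²

Wien's law: T = b/λ_max = 2.898×10⁻³/4.894×10⁻⁶ = 592.154 K.
Then I = σT⁴ = 5.670×10⁻⁸×(592.154)⁴ = 6.97×10³ W/m².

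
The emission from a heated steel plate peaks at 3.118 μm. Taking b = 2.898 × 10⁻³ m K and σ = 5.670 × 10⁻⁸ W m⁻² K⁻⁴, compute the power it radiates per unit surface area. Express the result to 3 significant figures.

Wien's law: T = b/λ_max = 2.898×10⁻³/3.118×10⁻⁶ = 929.442 K.
Then I = σT⁴ = 5.670×10⁻⁸×(929.442)⁴ = 4.23×10⁴ W/m².

I ≈ 4.23×10⁴ W/m²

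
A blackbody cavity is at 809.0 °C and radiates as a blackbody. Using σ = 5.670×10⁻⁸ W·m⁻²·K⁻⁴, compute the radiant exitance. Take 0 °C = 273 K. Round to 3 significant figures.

T = 809.0 °C + 273 = 1082.0 K.
Stefan–Boltzmann: I = σT⁴ = 5.670×10⁻⁸ × (1082.0)⁴ = 7.77×10⁴ W/m².

I ≈ 7.77×10⁴ W/m²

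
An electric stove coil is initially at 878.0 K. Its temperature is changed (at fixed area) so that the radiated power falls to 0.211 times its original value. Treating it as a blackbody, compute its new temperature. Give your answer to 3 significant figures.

T₂ ≈ 595 K

P ∝ T⁴, so T₂/T₁ = (P₂/P₁)^(1/4) = (0.211)^(1/4) = 0.677752.
T₂ = 878.0 × 0.677752 = 595 K.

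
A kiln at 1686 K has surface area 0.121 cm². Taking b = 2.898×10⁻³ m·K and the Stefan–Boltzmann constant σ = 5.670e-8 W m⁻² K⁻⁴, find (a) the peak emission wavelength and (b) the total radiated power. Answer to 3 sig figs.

(a) λ_max = b/T = 2.898×10⁻³/1686 = 1.719×10⁻⁶ m = 1.72 μm.
Area A = 0.121 cm² = 1.21×10⁻⁵ m².
(b) P = σAT⁴ = 5.670×10⁻⁸×1.21×10⁻⁵×(1686)⁴ = 5.54 W.

λ_max ≈ 1.72 μm; P ≈ 5.54 W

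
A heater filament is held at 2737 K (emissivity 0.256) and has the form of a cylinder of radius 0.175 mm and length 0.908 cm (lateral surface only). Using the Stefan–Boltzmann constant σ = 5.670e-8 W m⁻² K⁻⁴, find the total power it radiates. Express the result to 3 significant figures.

P ≈ 8.13 W

Lateral area A = 2πrL = 2π×1.75×10⁻⁴×9.08×10⁻³ = 9.98398×10⁻⁶ m².
P = εσAT⁴ = 0.256 × 5.670×10⁻⁸ × 9.98398×10⁻⁶ × (2737)⁴ = 8.13 W.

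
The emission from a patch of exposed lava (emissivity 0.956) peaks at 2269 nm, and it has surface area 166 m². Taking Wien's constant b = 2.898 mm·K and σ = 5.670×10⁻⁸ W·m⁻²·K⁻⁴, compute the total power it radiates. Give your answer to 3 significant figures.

P ≈ 2.39×10⁷ W

Wien's law: T = b/λ_max = 2.898×10⁻³/2.269×10⁻⁶ = 1277.21 K.
Area A = 166 m².
Then P = εσAT⁴ = 0.956×5.670×10⁻⁸×166×(1277.21)⁴ = 2.39×10⁷ W.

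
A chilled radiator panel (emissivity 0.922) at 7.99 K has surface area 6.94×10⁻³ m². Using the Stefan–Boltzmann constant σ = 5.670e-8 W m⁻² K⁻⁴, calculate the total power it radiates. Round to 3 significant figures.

Area A = 6.94×10⁻³ m².
P = εσAT⁴ = 0.922 × 5.670×10⁻⁸ × 6.94×10⁻³ × (7.99)⁴ = 1.48×10⁻⁶ W.

P ≈ 1.48×10⁻⁶ W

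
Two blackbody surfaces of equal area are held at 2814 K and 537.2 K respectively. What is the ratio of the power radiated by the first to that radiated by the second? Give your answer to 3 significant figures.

P₁/P₂ ≈ 753

With equal areas, P₁/P₂ = (T₁/T₂)⁴ = (2814/537.2)⁴ = 753.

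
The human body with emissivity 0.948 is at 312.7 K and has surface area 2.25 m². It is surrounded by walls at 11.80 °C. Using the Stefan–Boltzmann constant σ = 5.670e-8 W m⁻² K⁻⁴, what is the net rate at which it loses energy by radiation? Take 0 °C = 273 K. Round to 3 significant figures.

Surroundings: T = 11.80 °C + 273 = 284.80 K.
Area A = 2.25 m².
Net radiated power P_net = εσA(T⁴ − T₀⁴) = 0.948×5.670×10⁻⁸×2.25×(312.7⁴ − 284.80⁴).
T⁴ − T₀⁴ = 9.56118×10⁹ − 6.57900×10⁹ = 2.98218×10⁹ K⁴, so P_net = 361 W.

Net loss ≈ 361 W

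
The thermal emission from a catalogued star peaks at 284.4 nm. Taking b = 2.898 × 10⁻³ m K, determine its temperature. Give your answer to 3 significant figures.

Wien's law gives T = b/λ_max = (2.898×10⁻³ m·K)/(2.844×10⁻⁷ m) = 1.02×10⁴ K.

T ≈ 1.02×10⁴ K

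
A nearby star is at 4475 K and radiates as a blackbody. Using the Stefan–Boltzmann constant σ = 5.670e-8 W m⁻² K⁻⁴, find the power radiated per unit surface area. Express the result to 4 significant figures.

Stefan–Boltzmann: I = σT⁴ = 5.670×10⁻⁸ × (4475)⁴ = 2.274×10⁷ W/m².

I ≈ 2.274×10⁷ W/m²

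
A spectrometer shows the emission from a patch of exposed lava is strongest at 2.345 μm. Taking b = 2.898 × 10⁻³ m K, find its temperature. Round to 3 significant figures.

Wien's law gives T = b/λ_max = (2.898×10⁻³ m·K)/(2.345×10⁻⁶ m) = 1.24×10³ K.

T ≈ 1.24×10³ K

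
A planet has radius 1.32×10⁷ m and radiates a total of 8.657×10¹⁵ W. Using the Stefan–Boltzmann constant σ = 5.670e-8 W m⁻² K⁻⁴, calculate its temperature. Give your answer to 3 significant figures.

Surface area A = 4πR² = 4π(1.32×10⁷ m)² = 2.18956×10¹⁵ m².
P = σAT⁴ ⇒ T = (P/(σA))^(1/4) = (8.657×10¹⁵/(5.670×10⁻⁸×2.18956×10¹⁵))^(1/4) = 91.4 K.

T ≈ 91.4 K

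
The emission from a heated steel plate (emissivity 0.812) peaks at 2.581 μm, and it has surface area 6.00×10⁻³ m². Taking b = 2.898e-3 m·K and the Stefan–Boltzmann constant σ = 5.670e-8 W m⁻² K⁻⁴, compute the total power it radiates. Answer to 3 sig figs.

P ≈ 439 W

Wien's law: T = b/λ_max = 2.898×10⁻³/2.581×10⁻⁶ = 1122.82 K.
Area A = 6.00×10⁻³ m².
Then P = εσAT⁴ = 0.812×5.670×10⁻⁸×6.00×10⁻³×(1122.82)⁴ = 439 W.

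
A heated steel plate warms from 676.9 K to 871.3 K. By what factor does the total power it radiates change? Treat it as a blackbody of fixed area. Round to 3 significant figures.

P ∝ T⁴, so P₂/P₁ = (T₂/T₁)⁴ = (871.3/676.9)⁴ = (1.28719)⁴ = 2.75.

P₂/P₁ ≈ 2.75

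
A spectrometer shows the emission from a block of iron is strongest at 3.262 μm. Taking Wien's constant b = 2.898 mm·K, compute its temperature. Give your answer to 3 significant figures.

T ≈ 888 K

Wien's law gives T = b/λ_max = (2.898×10⁻³ m·K)/(3.262×10⁻⁶ m) = 888 K.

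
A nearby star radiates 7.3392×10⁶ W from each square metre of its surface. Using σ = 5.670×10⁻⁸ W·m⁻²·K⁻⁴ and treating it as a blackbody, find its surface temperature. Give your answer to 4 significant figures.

T ≈ 3373 K

I = σT⁴, so T = (I/σ)^(1/4) = (7.3392×10⁶/(5.670×10⁻⁸))^(1/4) = 3373 K.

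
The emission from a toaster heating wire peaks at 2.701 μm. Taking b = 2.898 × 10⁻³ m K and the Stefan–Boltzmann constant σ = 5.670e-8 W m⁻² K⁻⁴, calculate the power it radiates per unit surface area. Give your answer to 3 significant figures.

I ≈ 7.51×10⁴ W/m²

Wien's law: T = b/λ_max = 2.898×10⁻³/2.701×10⁻⁶ = 1072.94 K.
Then I = σT⁴ = 5.670×10⁻⁸×(1072.94)⁴ = 7.51×10⁴ W/m².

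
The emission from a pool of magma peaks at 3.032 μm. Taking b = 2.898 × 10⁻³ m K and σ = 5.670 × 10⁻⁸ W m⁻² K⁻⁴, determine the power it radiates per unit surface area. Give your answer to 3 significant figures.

Wien's law: T = b/λ_max = 2.898×10⁻³/3.032×10⁻⁶ = 955.805 K.
Then I = σT⁴ = 5.670×10⁻⁸×(955.805)⁴ = 4.73×10⁴ W/m².

I ≈ 4.73×10⁴ W/m²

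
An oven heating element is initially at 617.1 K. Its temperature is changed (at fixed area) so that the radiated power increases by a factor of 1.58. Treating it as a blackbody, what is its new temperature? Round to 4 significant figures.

T₂ ≈ 691.9 K

P ∝ T⁴, so T₂/T₁ = (P₂/P₁)^(1/4) = (1.58)^(1/4) = 1.12115.
T₂ = 617.1 × 1.12115 = 691.9 K.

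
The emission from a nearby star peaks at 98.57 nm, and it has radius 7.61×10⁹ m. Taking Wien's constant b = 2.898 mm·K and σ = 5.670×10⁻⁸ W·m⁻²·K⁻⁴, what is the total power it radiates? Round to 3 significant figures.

Wien's law: T = b/λ_max = 2.898×10⁻³/9.857×10⁻⁸ = 29400.4 K.
Surface area A = 4πR² = 4π(7.61×10⁹ m)² = 7.27745×10²⁰ m².
Then P = σAT⁴ = 5.670×10⁻⁸×7.27745×10²⁰×(29400.4)⁴ = 3.08×10³¹ W.

P ≈ 3.08×10³¹ W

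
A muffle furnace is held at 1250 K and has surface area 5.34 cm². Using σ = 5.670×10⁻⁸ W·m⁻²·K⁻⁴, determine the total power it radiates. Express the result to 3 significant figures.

Area A = 5.34 cm² = 5.34×10⁻⁴ m².
P = σAT⁴ = 5.670×10⁻⁸ × 5.34×10⁻⁴ × (1250)⁴ = 73.9 W.

P ≈ 73.9 W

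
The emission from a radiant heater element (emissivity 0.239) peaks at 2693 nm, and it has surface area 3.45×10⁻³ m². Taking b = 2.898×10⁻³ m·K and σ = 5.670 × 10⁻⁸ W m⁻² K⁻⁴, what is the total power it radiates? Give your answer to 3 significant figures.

P ≈ 62.7 W

Wien's law: T = b/λ_max = 2.898×10⁻³/2.693×10⁻⁶ = 1076.12 K.
Area A = 3.45×10⁻³ m².
Then P = εσAT⁴ = 0.239×5.670×10⁻⁸×3.45×10⁻³×(1076.12)⁴ = 62.7 W.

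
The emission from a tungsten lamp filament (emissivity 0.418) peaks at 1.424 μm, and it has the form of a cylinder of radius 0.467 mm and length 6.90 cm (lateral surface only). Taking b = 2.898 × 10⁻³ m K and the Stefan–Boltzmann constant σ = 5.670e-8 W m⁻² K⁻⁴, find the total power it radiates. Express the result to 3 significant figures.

Wien's law: T = b/λ_max = 2.898×10⁻³/1.424×10⁻⁶ = 2035.11 K.
Lateral area A = 2πrL = 2π×4.67×10⁻⁴×0.0690 = 2.02463×10⁻⁴ m².
Then P = εσAT⁴ = 0.418×5.670×10⁻⁸×2.02463×10⁻⁴×(2035.11)⁴ = 82.3 W.

P ≈ 82.3 W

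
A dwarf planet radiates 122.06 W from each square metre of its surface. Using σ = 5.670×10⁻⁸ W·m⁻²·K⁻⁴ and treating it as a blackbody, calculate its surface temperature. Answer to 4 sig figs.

T ≈ 215.4 K

I = σT⁴, so T = (I/σ)^(1/4) = (122.06/(5.670×10⁻⁸))^(1/4) = 215.4 K.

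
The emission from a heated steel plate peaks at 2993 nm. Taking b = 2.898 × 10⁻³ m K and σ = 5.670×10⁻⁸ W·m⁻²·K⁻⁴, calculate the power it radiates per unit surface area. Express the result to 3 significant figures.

I ≈ 4.98×10⁴ W/m²

Wien's law: T = b/λ_max = 2.898×10⁻³/2.993×10⁻⁶ = 968.259 K.
Then I = σT⁴ = 5.670×10⁻⁸×(968.259)⁴ = 4.98×10⁴ W/m².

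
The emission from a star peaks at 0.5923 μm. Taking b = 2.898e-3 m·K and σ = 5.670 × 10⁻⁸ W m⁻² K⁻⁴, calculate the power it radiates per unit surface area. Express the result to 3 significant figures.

Wien's law: T = b/λ_max = 2.898×10⁻³/5.923×10⁻⁷ = 4892.79 K.
Then I = σT⁴ = 5.670×10⁻⁸×(4892.79)⁴ = 3.25×10⁷ W/m².

I ≈ 3.25×10⁷ W/m²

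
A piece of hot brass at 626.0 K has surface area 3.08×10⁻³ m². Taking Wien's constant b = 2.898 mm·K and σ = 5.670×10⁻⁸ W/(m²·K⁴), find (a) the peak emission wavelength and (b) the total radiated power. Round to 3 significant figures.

(a) λ_max = b/T = 2.898×10⁻³/626.0 = 4.629×10⁻⁶ m = 4.63 μm.
Area A = 3.08×10⁻³ m².
(b) P = σAT⁴ = 5.670×10⁻⁸×3.08×10⁻³×(626.0)⁴ = 26.8 W.

λ_max ≈ 4.63 μm; P ≈ 26.8 W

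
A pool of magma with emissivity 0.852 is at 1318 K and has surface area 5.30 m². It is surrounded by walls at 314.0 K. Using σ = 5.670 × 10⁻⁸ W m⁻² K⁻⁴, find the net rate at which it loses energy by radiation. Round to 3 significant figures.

Net loss ≈ 7.70×10⁵ W

Area A = 5.30 m².
Net radiated power P_net = εσA(T⁴ − T₀⁴) = 0.852×5.670×10⁻⁸×5.30×(1318⁴ − 314.0⁴).
T⁴ − T₀⁴ = 3.01760×10¹² − 9.72117×10⁹ = 3.00788×10¹² K⁴, so P_net = 7.70×10⁵ W.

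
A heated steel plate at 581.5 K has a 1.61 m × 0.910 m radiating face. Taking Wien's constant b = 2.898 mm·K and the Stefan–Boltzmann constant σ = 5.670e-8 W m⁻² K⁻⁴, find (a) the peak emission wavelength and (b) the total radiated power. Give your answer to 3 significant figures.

(a) λ_max = b/T = 2.898×10⁻³/581.5 = 4.984×10⁻⁶ m = 4.98 μm.
Area A = 1.61 × 0.910 = 1.4651 m².
(b) P = σAT⁴ = 5.670×10⁻⁸×1.4651×(581.5)⁴ = 9.50×10³ W.

λ_max ≈ 4.98 μm; P ≈ 9.50×10³ W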